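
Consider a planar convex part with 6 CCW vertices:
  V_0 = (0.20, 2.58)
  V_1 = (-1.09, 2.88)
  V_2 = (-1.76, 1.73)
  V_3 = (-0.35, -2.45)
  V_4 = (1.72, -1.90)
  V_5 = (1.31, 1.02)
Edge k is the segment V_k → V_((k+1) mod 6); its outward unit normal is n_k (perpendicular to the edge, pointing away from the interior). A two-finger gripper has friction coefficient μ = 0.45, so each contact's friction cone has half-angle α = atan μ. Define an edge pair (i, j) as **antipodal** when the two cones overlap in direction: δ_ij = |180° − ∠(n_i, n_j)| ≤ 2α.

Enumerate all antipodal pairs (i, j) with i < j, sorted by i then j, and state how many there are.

α = atan 0.45 = 24.23°;  2α = 48.46°
n_0 = (+0.2265, +0.9740)
n_1 = (-0.8641, +0.5034)
n_2 = (-0.9475, -0.3196)
n_3 = (+0.2568, -0.9665)
n_4 = (+0.9903, +0.1390)
n_5 = (+0.8148, +0.5798)
  (0,1): δ = 107.13°  ·
  (0,2): δ = 58.27°  ·
  (0,3): δ = 27.97°  ✓
  (0,4): δ = 111.08°  ·
  (0,5): δ = 138.53°  ·
  (1,2): δ = 131.13°  ·
  (1,3): δ = 44.89°  ✓
  (1,4): δ = 38.22°  ✓
  (1,5): δ = 65.66°  ·
  (2,3): δ = 93.76°  ·
  (2,4): δ = 10.65°  ✓
  (2,5): δ = 16.79°  ✓
  (3,4): δ = 96.89°  ·
  (3,5): δ = 69.45°  ·
  (4,5): δ = 152.56°  ·
antipodal pairs: 5

count = 5; pairs: (0,3), (1,3), (1,4), (2,4), (2,5)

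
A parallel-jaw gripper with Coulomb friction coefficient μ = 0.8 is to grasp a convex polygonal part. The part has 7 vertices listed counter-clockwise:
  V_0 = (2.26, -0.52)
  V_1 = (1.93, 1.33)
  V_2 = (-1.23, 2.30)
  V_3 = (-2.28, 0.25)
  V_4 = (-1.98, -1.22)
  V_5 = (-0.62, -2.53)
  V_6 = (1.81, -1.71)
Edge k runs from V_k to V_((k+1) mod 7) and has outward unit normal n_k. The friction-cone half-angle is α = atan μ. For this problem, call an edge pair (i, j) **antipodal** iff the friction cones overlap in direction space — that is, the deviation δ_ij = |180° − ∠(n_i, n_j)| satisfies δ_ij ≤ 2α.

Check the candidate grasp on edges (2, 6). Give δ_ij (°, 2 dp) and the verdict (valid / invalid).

α = atan 0.8 = 38.66°;  2α = 77.32°
edge 2: e_2 = (-1.05, -2.05);  n_2 = (-0.8900, +0.4559)
edge 6: e_6 = (+0.45, +1.19);  n_6 = (+0.9354, -0.3537)
∠(n_2, n_6) = 173.59°
δ = |180° − 173.59°| = 6.41°
6.41° ≤ 2α = 77.32°  →  valid

δ = 6.41°, valid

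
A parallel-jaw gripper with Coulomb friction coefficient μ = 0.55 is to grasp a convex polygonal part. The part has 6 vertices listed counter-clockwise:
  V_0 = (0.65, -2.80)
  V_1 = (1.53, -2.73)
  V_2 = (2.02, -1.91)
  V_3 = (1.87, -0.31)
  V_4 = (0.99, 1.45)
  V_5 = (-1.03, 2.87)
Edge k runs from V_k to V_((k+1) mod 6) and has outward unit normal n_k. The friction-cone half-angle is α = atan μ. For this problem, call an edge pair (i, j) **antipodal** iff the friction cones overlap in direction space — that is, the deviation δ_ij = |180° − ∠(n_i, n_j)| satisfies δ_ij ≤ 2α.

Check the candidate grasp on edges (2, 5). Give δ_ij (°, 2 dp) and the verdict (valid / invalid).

δ = 11.15°, valid

α = atan 0.55 = 28.81°;  2α = 57.62°
edge 2: e_2 = (-0.15, +1.60);  n_2 = (+0.9956, +0.0933)
edge 5: e_5 = (+1.68, -5.67);  n_5 = (-0.9588, -0.2841)
∠(n_2, n_5) = 168.85°
δ = |180° − 168.85°| = 11.15°
11.15° ≤ 2α = 57.62°  →  valid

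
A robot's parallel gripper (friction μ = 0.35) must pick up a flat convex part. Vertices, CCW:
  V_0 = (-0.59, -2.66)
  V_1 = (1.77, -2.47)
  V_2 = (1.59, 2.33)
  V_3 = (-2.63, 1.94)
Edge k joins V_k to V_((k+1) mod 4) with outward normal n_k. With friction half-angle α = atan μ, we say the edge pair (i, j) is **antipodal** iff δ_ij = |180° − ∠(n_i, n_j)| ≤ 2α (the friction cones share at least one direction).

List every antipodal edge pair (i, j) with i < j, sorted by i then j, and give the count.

count = 2; pairs: (0,2), (1,3)

α = atan 0.35 = 19.29°;  2α = 38.58°
n_0 = (+0.0802, -0.9968)
n_1 = (+0.9993, +0.0375)
n_2 = (-0.0920, +0.9958)
n_3 = (-0.9141, -0.4054)
  (0,1): δ = 92.46°  ·
  (0,2): δ = 0.68°  ✓
  (0,3): δ = 109.31°  ·
  (1,2): δ = 86.87°  ·
  (1,3): δ = 21.77°  ✓
  (2,3): δ = 71.36°  ·
antipodal pairs: 2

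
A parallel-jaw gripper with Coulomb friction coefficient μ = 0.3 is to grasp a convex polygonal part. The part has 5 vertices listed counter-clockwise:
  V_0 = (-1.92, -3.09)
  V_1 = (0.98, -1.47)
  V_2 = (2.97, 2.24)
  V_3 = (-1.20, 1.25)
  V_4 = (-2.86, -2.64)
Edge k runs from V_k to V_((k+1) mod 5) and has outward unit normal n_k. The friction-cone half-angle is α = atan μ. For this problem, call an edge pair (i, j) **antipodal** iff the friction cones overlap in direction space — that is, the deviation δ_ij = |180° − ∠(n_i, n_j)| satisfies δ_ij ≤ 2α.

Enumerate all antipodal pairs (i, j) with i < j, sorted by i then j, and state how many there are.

count = 2; pairs: (0,2), (1,3)

α = atan 0.3 = 16.70°;  2α = 33.40°
n_0 = (+0.4877, -0.8730)
n_1 = (+0.8812, -0.4727)
n_2 = (-0.2310, +0.9730)
n_3 = (-0.9198, +0.3925)
n_4 = (-0.4318, -0.9020)
  (0,1): δ = 147.40°  ·
  (0,2): δ = 15.83°  ✓
  (0,3): δ = 37.70°  ·
  (0,4): δ = 125.23°  ·
  (1,2): δ = 48.44°  ·
  (1,3): δ = 5.10°  ✓
  (1,4): δ = 92.63°  ·
  (2,3): δ = 126.46°  ·
  (2,4): δ = 38.94°  ·
  (3,4): δ = 92.47°  ·
antipodal pairs: 2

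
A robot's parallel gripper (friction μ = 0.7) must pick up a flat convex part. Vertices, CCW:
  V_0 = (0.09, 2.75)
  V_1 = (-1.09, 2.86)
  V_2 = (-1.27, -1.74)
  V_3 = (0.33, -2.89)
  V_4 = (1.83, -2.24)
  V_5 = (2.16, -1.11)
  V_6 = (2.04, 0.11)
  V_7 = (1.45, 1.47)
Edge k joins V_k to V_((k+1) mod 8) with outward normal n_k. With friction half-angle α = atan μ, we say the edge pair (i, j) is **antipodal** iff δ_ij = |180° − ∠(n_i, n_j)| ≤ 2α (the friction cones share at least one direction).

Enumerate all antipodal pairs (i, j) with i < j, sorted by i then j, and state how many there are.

α = atan 0.7 = 34.99°;  2α = 69.98°
n_0 = (+0.0928, +0.9957)
n_1 = (-0.9992, +0.0391)
n_2 = (-0.5836, -0.8120)
n_3 = (+0.3976, -0.9176)
n_4 = (+0.9599, -0.2803)
n_5 = (+0.9952, +0.0979)
n_6 = (+0.9174, +0.3980)
n_7 = (+0.6854, +0.7282)
  (0,1): δ = 86.92°  ·
  (0,2): δ = 30.38°  ✓
  (0,3): δ = 28.75°  ✓
  (0,4): δ = 79.05°  ·
  (0,5): δ = 100.94°  ·
  (0,6): δ = 118.78°  ·
  (0,7): δ = 142.06°  ·
  (1,2): δ = 123.47°  ·
  (1,3): δ = 64.33°  ✓
  (1,4): δ = 14.04°  ✓
  (1,5): δ = 7.86°  ✓
  (1,6): δ = 25.69°  ✓
  (1,7): δ = 48.98°  ✓
  (2,3): δ = 120.86°  ·
  (2,4): δ = 70.57°  ·
  (2,5): δ = 48.68°  ✓
  (2,6): δ = 30.84°  ✓
  (2,7): δ = 7.56°  ✓
  (3,4): δ = 129.71°  ·
  (3,5): δ = 107.81°  ·
  (3,6): δ = 89.98°  ·
  (3,7): δ = 66.69°  ✓
  (4,5): δ = 158.10°  ·
  (4,6): δ = 140.27°  ·
  (4,7): δ = 116.98°  ·
  (5,6): δ = 162.17°  ·
  (5,7): δ = 138.88°  ·
  (6,7): δ = 156.72°  ·
antipodal pairs: 11

count = 11; pairs: (0,2), (0,3), (1,3), (1,4), (1,5), (1,6), (1,7), (2,5), (2,6), (2,7), (3,7)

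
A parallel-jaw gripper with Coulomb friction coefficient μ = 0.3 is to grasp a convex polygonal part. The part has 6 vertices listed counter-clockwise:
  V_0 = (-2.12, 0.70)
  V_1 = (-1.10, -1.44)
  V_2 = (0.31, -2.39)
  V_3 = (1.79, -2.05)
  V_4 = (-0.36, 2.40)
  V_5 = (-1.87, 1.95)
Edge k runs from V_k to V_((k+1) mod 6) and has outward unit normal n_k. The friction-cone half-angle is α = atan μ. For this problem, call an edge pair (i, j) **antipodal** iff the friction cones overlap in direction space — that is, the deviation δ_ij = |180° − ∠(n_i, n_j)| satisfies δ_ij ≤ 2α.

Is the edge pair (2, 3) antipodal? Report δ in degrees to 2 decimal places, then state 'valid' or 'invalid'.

α = atan 0.3 = 16.70°;  2α = 33.40°
edge 2: e_2 = (+1.48, +0.34);  n_2 = (+0.2239, -0.9746)
edge 3: e_3 = (-2.15, +4.45);  n_3 = (+0.9004, +0.4350)
∠(n_2, n_3) = 102.85°
δ = |180° − 102.85°| = 77.15°
77.15° > 2α = 33.40°  →  invalid

δ = 77.15°, invalid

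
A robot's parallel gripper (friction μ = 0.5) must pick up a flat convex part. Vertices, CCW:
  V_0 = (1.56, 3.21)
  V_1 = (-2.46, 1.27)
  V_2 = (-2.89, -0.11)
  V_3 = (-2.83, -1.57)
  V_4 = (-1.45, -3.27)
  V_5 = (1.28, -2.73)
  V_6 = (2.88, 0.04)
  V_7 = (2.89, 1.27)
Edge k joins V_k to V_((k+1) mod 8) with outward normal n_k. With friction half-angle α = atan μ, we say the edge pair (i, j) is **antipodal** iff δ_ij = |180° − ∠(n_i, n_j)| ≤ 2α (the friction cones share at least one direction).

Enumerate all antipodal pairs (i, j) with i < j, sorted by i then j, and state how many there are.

count = 10; pairs: (0,4), (0,5), (1,5), (1,6), (1,7), (2,5), (2,6), (2,7), (3,6), (3,7)

α = atan 0.5 = 26.57°;  2α = 53.13°
n_0 = (-0.4346, +0.9006)
n_1 = (-0.9547, +0.2975)
n_2 = (-0.9992, -0.0411)
n_3 = (-0.7764, -0.6302)
n_4 = (+0.1940, -0.9810)
n_5 = (+0.8659, -0.5002)
n_6 = (+1.0000, -0.0081)
n_7 = (+0.8248, +0.5654)
  (0,1): δ = 133.07°  ·
  (0,2): δ = 113.41°  ·
  (0,3): δ = 76.69°  ·
  (0,4): δ = 14.57°  ✓
  (0,5): δ = 34.23°  ✓
  (0,6): δ = 63.77°  ·
  (0,7): δ = 98.67°  ·
  (1,2): δ = 160.34°  ·
  (1,3): δ = 123.62°  ·
  (1,4): δ = 61.50°  ·
  (1,5): δ = 12.70°  ✓
  (1,6): δ = 16.84°  ✓
  (1,7): δ = 51.74°  ✓
  (2,3): δ = 143.28°  ·
  (2,4): δ = 81.16°  ·
  (2,5): δ = 32.36°  ✓
  (2,6): δ = 2.82°  ✓
  (2,7): δ = 32.08°  ✓
  (3,4): δ = 117.88°  ·
  (3,5): δ = 69.08°  ·
  (3,6): δ = 39.53°  ✓
  (3,7): δ = 4.64°  ✓
  (4,5): δ = 131.20°  ·
  (4,6): δ = 101.65°  ·
  (4,7): δ = 66.76°  ·
  (5,6): δ = 150.45°  ·
  (5,7): δ = 115.56°  ·
  (6,7): δ = 145.10°  ·
antipodal pairs: 10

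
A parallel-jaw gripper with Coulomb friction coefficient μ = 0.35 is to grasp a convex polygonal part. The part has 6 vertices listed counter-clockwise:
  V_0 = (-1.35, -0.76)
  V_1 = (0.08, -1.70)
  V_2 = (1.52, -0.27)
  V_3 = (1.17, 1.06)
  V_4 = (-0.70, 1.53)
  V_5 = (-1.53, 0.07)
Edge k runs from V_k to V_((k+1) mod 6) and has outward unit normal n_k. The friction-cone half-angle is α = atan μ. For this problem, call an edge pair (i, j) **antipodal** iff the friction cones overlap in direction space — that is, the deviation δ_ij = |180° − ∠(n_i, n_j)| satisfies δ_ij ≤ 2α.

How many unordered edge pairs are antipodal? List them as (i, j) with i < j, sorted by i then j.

α = atan 0.35 = 19.29°;  2α = 38.58°
n_0 = (-0.5493, -0.8356)
n_1 = (+0.7046, -0.7096)
n_2 = (+0.9671, +0.2545)
n_3 = (+0.2438, +0.9698)
n_4 = (-0.8693, +0.4942)
n_5 = (-0.9773, -0.2119)
  (0,1): δ = 101.88°  ·
  (0,2): δ = 41.94°  ·
  (0,3): δ = 19.21°  ✓
  (0,4): δ = 93.70°  ·
  (0,5): δ = 135.55°  ·
  (1,2): δ = 120.06°  ·
  (1,3): δ = 58.91°  ·
  (1,4): δ = 15.58°  ✓
  (1,5): δ = 57.44°  ·
  (2,3): δ = 118.85°  ·
  (2,4): δ = 44.36°  ·
  (2,5): δ = 2.51°  ✓
  (3,4): δ = 105.51°  ·
  (3,5): δ = 63.66°  ·
  (4,5): δ = 138.15°  ·
antipodal pairs: 3

count = 3; pairs: (0,3), (1,4), (2,5)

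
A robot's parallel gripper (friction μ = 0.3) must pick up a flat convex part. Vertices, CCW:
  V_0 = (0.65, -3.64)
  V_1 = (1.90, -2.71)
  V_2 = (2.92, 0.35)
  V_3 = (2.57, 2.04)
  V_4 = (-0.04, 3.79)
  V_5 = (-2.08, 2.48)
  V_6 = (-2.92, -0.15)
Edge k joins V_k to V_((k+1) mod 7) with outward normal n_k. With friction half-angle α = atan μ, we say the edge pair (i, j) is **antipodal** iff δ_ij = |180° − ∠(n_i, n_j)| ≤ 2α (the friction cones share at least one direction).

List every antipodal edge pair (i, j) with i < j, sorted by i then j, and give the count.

count = 4; pairs: (0,4), (1,5), (2,5), (3,6)

α = atan 0.3 = 16.70°;  2α = 33.40°
n_0 = (+0.5969, -0.8023)
n_1 = (+0.9487, -0.3162)
n_2 = (+0.9792, +0.2028)
n_3 = (+0.5569, +0.8306)
n_4 = (-0.5403, +0.8414)
n_5 = (-0.9526, +0.3042)
n_6 = (-0.6990, -0.7151)
  (0,1): δ = 145.08°  ·
  (0,2): δ = 114.95°  ·
  (0,3): δ = 70.49°  ·
  (0,4): δ = 3.94°  ✓
  (0,5): δ = 35.64°  ·
  (0,6): δ = 99.00°  ·
  (1,2): δ = 149.86°  ·
  (1,3): δ = 105.41°  ·
  (1,4): δ = 38.86°  ·
  (1,5): δ = 0.72°  ✓
  (1,6): δ = 64.08°  ·
  (2,3): δ = 135.54°  ·
  (2,4): δ = 68.99°  ·
  (2,5): δ = 29.41°  ✓
  (2,6): δ = 33.95°  ·
  (3,4): δ = 113.45°  ·
  (3,5): δ = 73.87°  ·
  (3,6): δ = 10.51°  ✓
  (4,5): δ = 140.42°  ·
  (4,6): δ = 77.06°  ·
  (5,6): δ = 116.64°  ·
antipodal pairs: 4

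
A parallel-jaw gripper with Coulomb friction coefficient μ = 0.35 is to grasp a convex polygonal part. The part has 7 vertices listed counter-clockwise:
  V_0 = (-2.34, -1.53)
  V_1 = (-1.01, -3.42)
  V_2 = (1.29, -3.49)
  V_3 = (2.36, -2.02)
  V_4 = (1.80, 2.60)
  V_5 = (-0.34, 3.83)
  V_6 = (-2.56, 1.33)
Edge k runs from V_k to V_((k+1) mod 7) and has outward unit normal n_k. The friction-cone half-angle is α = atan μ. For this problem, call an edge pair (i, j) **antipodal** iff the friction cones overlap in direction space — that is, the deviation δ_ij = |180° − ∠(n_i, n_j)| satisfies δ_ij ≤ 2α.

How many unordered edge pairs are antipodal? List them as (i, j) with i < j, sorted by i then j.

count = 5; pairs: (0,3), (0,4), (1,4), (2,5), (3,6)

α = atan 0.35 = 19.29°;  2α = 38.58°
n_0 = (-0.8178, -0.5755)
n_1 = (-0.0304, -0.9995)
n_2 = (+0.8085, -0.5885)
n_3 = (+0.9927, +0.1203)
n_4 = (+0.4983, +0.8670)
n_5 = (-0.7477, +0.6640)
n_6 = (-0.9971, -0.0767)
  (0,1): δ = 126.88°  ·
  (0,2): δ = 71.18°  ·
  (0,3): δ = 28.22°  ✓
  (0,4): δ = 24.98°  ✓
  (0,5): δ = 103.26°  ·
  (0,6): δ = 149.26°  ·
  (1,2): δ = 124.31°  ·
  (1,3): δ = 81.35°  ·
  (1,4): δ = 28.15°  ✓
  (1,5): δ = 50.14°  ·
  (1,6): δ = 96.14°  ·
  (2,3): δ = 137.04°  ·
  (2,4): δ = 83.84°  ·
  (2,5): δ = 5.55°  ✓
  (2,6): δ = 40.45°  ·
  (3,4): δ = 126.80°  ·
  (3,5): δ = 48.52°  ·
  (3,6): δ = 2.51°  ✓
  (4,5): δ = 101.72°  ·
  (4,6): δ = 55.71°  ·
  (5,6): δ = 134.00°  ·
antipodal pairs: 5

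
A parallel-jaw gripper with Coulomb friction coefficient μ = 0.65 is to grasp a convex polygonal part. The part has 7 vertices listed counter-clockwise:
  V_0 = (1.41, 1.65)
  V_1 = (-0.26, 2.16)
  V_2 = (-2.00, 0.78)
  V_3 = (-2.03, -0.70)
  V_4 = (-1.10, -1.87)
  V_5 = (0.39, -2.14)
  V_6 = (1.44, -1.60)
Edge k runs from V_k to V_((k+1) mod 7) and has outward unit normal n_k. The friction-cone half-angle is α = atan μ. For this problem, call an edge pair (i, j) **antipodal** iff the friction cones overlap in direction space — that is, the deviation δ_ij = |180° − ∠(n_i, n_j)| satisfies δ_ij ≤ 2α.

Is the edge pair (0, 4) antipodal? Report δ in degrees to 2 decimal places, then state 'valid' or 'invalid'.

δ = 6.71°, valid

α = atan 0.65 = 33.02°;  2α = 66.05°
edge 0: e_0 = (-1.67, +0.51);  n_0 = (+0.2921, +0.9564)
edge 4: e_4 = (+1.49, -0.27);  n_4 = (-0.1783, -0.9840)
∠(n_0, n_4) = 173.29°
δ = |180° − 173.29°| = 6.71°
6.71° ≤ 2α = 66.05°  →  valid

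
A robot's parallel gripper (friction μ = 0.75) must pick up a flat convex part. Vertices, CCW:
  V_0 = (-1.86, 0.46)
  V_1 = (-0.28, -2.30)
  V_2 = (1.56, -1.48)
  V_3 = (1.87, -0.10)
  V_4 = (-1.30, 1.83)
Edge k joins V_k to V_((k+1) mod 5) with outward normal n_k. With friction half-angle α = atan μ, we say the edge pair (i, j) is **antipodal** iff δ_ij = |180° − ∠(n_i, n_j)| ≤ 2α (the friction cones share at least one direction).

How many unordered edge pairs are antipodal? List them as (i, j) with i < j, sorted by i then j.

α = atan 0.75 = 36.87°;  2α = 73.74°
n_0 = (-0.8679, -0.4968)
n_1 = (+0.4071, -0.9134)
n_2 = (+0.9757, -0.2192)
n_3 = (+0.5200, +0.8541)
n_4 = (-0.9257, +0.3784)
  (0,1): δ = 95.77°  ·
  (0,2): δ = 42.45°  ✓
  (0,3): δ = 28.88°  ✓
  (0,4): δ = 127.98°  ·
  (1,2): δ = 126.68°  ·
  (1,3): δ = 55.35°  ✓
  (1,4): δ = 43.75°  ✓
  (2,3): δ = 108.67°  ·
  (2,4): δ = 9.57°  ✓
  (3,4): δ = 80.90°  ·
antipodal pairs: 5

count = 5; pairs: (0,2), (0,3), (1,3), (1,4), (2,4)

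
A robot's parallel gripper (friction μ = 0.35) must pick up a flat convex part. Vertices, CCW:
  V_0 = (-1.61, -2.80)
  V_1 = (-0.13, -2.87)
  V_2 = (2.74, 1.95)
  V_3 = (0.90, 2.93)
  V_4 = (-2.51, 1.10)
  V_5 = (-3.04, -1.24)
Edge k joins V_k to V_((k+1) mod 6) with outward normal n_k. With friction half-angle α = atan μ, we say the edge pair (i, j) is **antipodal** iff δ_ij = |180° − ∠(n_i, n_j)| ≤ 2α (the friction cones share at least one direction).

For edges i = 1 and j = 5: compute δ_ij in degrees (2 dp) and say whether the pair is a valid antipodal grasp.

α = atan 0.35 = 19.29°;  2α = 38.58°
edge 1: e_1 = (+2.87, +4.82);  n_1 = (+0.8592, -0.5116)
edge 5: e_5 = (+1.43, -1.56);  n_5 = (-0.7372, -0.6757)
∠(n_1, n_5) = 106.72°
δ = |180° − 106.72°| = 73.28°
73.28° > 2α = 38.58°  →  invalid

δ = 73.28°, invalid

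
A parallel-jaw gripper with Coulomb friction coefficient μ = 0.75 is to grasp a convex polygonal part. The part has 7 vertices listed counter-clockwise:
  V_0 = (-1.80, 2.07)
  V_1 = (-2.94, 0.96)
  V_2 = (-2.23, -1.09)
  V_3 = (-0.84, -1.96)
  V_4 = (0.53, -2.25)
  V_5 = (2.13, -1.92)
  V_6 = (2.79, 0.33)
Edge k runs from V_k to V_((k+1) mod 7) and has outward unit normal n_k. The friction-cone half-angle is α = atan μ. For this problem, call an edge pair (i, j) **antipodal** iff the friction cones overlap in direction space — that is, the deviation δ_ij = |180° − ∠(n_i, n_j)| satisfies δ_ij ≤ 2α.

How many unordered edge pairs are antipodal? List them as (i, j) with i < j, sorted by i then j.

α = atan 0.75 = 36.87°;  2α = 73.74°
n_0 = (-0.6976, +0.7165)
n_1 = (-0.9449, -0.3273)
n_2 = (-0.5305, -0.8477)
n_3 = (-0.2071, -0.9783)
n_4 = (+0.2020, -0.9794)
n_5 = (+0.9596, -0.2815)
n_6 = (+0.3545, +0.9351)
  (0,1): δ = 115.13°  ·
  (0,2): δ = 76.28°  ·
  (0,3): δ = 56.19°  ✓
  (0,4): δ = 32.58°  ✓
  (0,5): δ = 29.42°  ✓
  (0,6): δ = 115.00°  ·
  (1,2): δ = 141.15°  ·
  (1,3): δ = 121.05°  ·
  (1,4): δ = 97.45°  ·
  (1,5): δ = 35.45°  ✓
  (1,6): δ = 50.14°  ✓
  (2,3): δ = 159.91°  ·
  (2,4): δ = 136.30°  ·
  (2,5): δ = 74.31°  ·
  (2,6): δ = 11.28°  ✓
  (3,4): δ = 156.39°  ·
  (3,5): δ = 94.40°  ·
  (3,6): δ = 8.81°  ✓
  (4,5): δ = 118.00°  ·
  (4,6): δ = 32.41°  ✓
  (5,6): δ = 94.41°  ·
antipodal pairs: 8

count = 8; pairs: (0,3), (0,4), (0,5), (1,5), (1,6), (2,6), (3,6), (4,6)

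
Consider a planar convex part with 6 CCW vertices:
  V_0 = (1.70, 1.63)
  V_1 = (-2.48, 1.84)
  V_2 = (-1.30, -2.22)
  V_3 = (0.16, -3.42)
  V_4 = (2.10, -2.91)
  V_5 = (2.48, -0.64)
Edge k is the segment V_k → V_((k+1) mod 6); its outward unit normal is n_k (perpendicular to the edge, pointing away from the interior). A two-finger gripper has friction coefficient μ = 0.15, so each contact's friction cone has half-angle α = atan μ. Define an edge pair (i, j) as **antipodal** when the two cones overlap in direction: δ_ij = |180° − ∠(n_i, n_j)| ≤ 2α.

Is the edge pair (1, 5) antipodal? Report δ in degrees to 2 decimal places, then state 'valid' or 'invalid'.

δ = 2.76°, valid

α = atan 0.15 = 8.53°;  2α = 17.06°
edge 1: e_1 = (+1.18, -4.06);  n_1 = (-0.9603, -0.2791)
edge 5: e_5 = (-0.78, +2.27);  n_5 = (+0.9457, +0.3250)
∠(n_1, n_5) = 177.24°
δ = |180° − 177.24°| = 2.76°
2.76° ≤ 2α = 17.06°  →  valid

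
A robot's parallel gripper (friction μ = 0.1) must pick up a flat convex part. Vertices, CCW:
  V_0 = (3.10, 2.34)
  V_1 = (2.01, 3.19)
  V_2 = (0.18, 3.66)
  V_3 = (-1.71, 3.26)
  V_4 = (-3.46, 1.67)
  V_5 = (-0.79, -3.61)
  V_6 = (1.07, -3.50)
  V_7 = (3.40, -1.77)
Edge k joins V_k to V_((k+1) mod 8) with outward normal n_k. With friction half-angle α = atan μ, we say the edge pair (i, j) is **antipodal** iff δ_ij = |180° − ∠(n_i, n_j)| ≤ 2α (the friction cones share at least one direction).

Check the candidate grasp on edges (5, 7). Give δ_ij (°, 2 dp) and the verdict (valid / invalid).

α = atan 0.1 = 5.71°;  2α = 11.42°
edge 5: e_5 = (+1.86, +0.11);  n_5 = (+0.0590, -0.9983)
edge 7: e_7 = (-0.30, +4.11);  n_7 = (+0.9973, +0.0728)
∠(n_5, n_7) = 90.79°
δ = |180° − 90.79°| = 89.21°
89.21° > 2α = 11.42°  →  invalid

δ = 89.21°, invalid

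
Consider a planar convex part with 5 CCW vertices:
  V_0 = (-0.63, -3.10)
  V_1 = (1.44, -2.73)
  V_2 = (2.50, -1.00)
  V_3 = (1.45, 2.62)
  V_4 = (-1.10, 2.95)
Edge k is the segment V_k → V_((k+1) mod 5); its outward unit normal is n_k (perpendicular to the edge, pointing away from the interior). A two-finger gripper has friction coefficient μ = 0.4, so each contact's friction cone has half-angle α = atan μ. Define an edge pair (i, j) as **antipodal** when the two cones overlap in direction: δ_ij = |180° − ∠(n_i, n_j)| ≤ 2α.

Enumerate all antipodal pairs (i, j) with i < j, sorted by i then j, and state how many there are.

count = 3; pairs: (0,3), (1,4), (2,4)

α = atan 0.4 = 21.80°;  2α = 43.60°
n_0 = (+0.1760, -0.9844)
n_1 = (+0.8527, -0.5224)
n_2 = (+0.9604, +0.2786)
n_3 = (+0.1283, +0.9917)
n_4 = (-0.9970, -0.0775)
  (0,1): δ = 131.63°  ·
  (0,2): δ = 83.96°  ·
  (0,3): δ = 17.51°  ✓
  (0,4): δ = 84.31°  ·
  (1,2): δ = 132.33°  ·
  (1,3): δ = 65.88°  ·
  (1,4): δ = 35.94°  ✓
  (2,3): δ = 113.55°  ·
  (2,4): δ = 11.73°  ✓
  (3,4): δ = 78.18°  ·
antipodal pairs: 3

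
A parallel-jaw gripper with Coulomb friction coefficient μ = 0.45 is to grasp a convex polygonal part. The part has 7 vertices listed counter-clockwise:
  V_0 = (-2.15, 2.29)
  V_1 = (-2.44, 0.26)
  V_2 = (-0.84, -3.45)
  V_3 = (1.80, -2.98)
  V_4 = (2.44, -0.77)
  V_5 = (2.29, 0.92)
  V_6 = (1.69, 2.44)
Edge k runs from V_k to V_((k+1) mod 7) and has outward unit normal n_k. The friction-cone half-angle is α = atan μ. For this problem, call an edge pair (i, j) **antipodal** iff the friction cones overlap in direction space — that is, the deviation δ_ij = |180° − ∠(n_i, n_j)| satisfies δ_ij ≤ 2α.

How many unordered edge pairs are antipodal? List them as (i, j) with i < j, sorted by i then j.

α = atan 0.45 = 24.23°;  2α = 48.46°
n_0 = (-0.9899, +0.1414)
n_1 = (-0.9182, -0.3960)
n_2 = (+0.1753, -0.9845)
n_3 = (+0.9605, -0.2782)
n_4 = (+0.9961, +0.0884)
n_5 = (+0.9302, +0.3672)
n_6 = (-0.0390, +0.9992)
  (0,1): δ = 148.54°  ·
  (0,2): δ = 71.78°  ·
  (0,3): δ = 8.02°  ✓
  (0,4): δ = 13.20°  ✓
  (0,5): δ = 29.67°  ✓
  (0,6): δ = 100.37°  ·
  (1,2): δ = 103.23°  ·
  (1,3): δ = 39.48°  ✓
  (1,4): δ = 18.26°  ✓
  (1,5): δ = 1.79°  ✓
  (1,6): δ = 68.91°  ·
  (2,3): δ = 116.25°  ·
  (2,4): δ = 95.02°  ·
  (2,5): δ = 78.55°  ·
  (2,6): δ = 7.86°  ✓
  (3,4): δ = 158.78°  ·
  (3,5): δ = 142.31°  ·
  (3,6): δ = 71.61°  ·
  (4,5): δ = 163.53°  ·
  (4,6): δ = 92.84°  ·
  (5,6): δ = 109.30°  ·
antipodal pairs: 7

count = 7; pairs: (0,3), (0,4), (0,5), (1,3), (1,4), (1,5), (2,6)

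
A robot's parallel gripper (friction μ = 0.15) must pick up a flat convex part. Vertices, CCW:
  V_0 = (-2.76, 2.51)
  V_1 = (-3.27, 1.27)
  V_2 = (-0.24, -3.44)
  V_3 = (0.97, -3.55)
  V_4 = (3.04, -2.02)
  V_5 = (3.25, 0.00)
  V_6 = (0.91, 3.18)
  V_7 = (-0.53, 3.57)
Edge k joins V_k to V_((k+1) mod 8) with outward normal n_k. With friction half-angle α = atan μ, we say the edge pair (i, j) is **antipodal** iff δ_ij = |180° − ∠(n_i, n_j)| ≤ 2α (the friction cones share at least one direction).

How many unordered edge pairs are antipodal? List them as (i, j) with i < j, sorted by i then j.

count = 4; pairs: (0,4), (1,5), (2,6), (3,7)

α = atan 0.15 = 8.53°;  2α = 17.06°
n_0 = (-0.9248, +0.3804)
n_1 = (-0.8410, -0.5410)
n_2 = (-0.0905, -0.9959)
n_3 = (+0.5944, -0.8042)
n_4 = (+0.9946, -0.1034)
n_5 = (+0.8054, +0.5927)
n_6 = (+0.2614, +0.9652)
n_7 = (-0.4293, +0.9032)
  (0,1): δ = 124.89°  ·
  (0,2): δ = 72.84°  ·
  (0,3): δ = 31.17°  ·
  (0,4): δ = 16.42°  ✓
  (0,5): δ = 58.70°  ·
  (0,6): δ = 97.20°  ·
  (0,7): δ = 137.78°  ·
  (1,2): δ = 127.95°  ·
  (1,3): δ = 86.28°  ·
  (1,4): δ = 38.69°  ·
  (1,5): δ = 3.59°  ✓
  (1,6): δ = 42.09°  ·
  (1,7): δ = 82.67°  ·
  (2,3): δ = 138.34°  ·
  (2,4): δ = 90.74°  ·
  (2,5): δ = 48.46°  ·
  (2,6): δ = 9.96°  ✓
  (2,7): δ = 30.62°  ·
  (3,4): δ = 132.40°  ·
  (3,5): δ = 90.12°  ·
  (3,6): δ = 51.62°  ·
  (3,7): δ = 11.05°  ✓
  (4,5): δ = 137.72°  ·
  (4,6): δ = 99.22°  ·
  (4,7): δ = 58.64°  ·
  (5,6): δ = 141.50°  ·
  (5,7): δ = 100.92°  ·
  (6,7): δ = 139.42°  ·
antipodal pairs: 4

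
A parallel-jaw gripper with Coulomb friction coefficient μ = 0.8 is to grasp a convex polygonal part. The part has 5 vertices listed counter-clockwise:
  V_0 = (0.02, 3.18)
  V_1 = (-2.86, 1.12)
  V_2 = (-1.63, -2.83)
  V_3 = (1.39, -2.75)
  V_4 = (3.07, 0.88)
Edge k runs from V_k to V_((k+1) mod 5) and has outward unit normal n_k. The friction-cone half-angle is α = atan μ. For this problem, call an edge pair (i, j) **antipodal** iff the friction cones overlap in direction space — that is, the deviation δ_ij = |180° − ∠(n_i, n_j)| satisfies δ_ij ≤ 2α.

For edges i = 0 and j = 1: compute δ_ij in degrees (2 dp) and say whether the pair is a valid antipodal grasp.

δ = 108.28°, invalid

α = atan 0.8 = 38.66°;  2α = 77.32°
edge 0: e_0 = (-2.88, -2.06);  n_0 = (-0.5818, +0.8134)
edge 1: e_1 = (+1.23, -3.95);  n_1 = (-0.9548, -0.2973)
∠(n_0, n_1) = 71.72°
δ = |180° − 71.72°| = 108.28°
108.28° > 2α = 77.32°  →  invalid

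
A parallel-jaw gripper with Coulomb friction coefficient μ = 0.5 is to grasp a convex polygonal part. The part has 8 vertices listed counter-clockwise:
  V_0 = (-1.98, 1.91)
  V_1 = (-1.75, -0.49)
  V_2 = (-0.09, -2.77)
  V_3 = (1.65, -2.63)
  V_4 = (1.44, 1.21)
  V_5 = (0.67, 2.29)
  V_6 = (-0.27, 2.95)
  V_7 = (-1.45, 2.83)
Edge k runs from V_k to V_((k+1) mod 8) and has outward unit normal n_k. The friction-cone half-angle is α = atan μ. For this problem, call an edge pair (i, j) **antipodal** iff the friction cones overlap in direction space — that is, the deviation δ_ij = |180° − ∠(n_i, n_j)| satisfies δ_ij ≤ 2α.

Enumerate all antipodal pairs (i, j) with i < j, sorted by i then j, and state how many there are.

α = atan 0.5 = 26.57°;  2α = 53.13°
n_0 = (-0.9954, -0.0954)
n_1 = (-0.8084, -0.5886)
n_2 = (+0.0802, -0.9968)
n_3 = (+0.9985, +0.0546)
n_4 = (+0.8142, +0.5805)
n_5 = (+0.5746, +0.8184)
n_6 = (-0.1012, +0.9949)
n_7 = (-0.8665, +0.4992)
  (0,1): δ = 149.42°  ·
  (0,2): δ = 90.87°  ·
  (0,3): δ = 2.34°  ✓
  (0,4): δ = 30.01°  ✓
  (0,5): δ = 49.45°  ✓
  (0,6): δ = 90.33°  ·
  (0,7): δ = 144.58°  ·
  (1,2): δ = 121.46°  ·
  (1,3): δ = 32.93°  ✓
  (1,4): δ = 0.57°  ✓
  (1,5): δ = 18.87°  ✓
  (1,6): δ = 59.75°  ·
  (1,7): δ = 114.00°  ·
  (2,3): δ = 91.47°  ·
  (2,4): δ = 59.11°  ·
  (2,5): δ = 39.67°  ✓
  (2,6): δ = 1.21°  ✓
  (2,7): δ = 55.45°  ·
  (3,4): δ = 147.64°  ·
  (3,5): δ = 128.20°  ·
  (3,6): δ = 87.32°  ·
  (3,7): δ = 33.08°  ✓
  (4,5): δ = 160.56°  ·
  (4,6): δ = 119.68°  ·
  (4,7): δ = 65.43°  ·
  (5,6): δ = 139.12°  ·
  (5,7): δ = 84.87°  ·
  (6,7): δ = 125.75°  ·
antipodal pairs: 9

count = 9; pairs: (0,3), (0,4), (0,5), (1,3), (1,4), (1,5), (2,5), (2,6), (3,7)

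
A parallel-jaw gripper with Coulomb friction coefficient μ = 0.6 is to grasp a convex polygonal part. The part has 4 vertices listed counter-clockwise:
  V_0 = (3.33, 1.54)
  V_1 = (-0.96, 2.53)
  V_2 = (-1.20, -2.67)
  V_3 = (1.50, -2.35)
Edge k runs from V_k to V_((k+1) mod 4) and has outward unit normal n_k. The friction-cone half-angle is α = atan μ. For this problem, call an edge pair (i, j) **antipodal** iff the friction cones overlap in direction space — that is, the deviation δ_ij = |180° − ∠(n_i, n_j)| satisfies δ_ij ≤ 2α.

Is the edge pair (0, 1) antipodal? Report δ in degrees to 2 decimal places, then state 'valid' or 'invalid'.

δ = 79.65°, invalid

α = atan 0.6 = 30.96°;  2α = 61.93°
edge 0: e_0 = (-4.29, +0.99);  n_0 = (+0.2249, +0.9744)
edge 1: e_1 = (-0.24, -5.20);  n_1 = (-0.9989, +0.0461)
∠(n_0, n_1) = 100.35°
δ = |180° − 100.35°| = 79.65°
79.65° > 2α = 61.93°  →  invalid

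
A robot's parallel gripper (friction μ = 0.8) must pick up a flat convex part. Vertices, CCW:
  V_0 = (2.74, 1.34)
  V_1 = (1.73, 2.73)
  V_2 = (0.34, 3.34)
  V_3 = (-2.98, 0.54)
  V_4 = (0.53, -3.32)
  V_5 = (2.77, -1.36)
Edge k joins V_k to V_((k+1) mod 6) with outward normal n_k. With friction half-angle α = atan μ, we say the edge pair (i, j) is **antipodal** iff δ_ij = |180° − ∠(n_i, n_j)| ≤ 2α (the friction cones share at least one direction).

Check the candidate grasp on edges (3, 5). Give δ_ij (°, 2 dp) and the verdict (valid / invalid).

δ = 41.64°, valid

α = atan 0.8 = 38.66°;  2α = 77.32°
edge 3: e_3 = (+3.51, -3.86);  n_3 = (-0.7399, -0.6728)
edge 5: e_5 = (-0.03, +2.70);  n_5 = (+0.9999, +0.0111)
∠(n_3, n_5) = 138.36°
δ = |180° − 138.36°| = 41.64°
41.64° ≤ 2α = 77.32°  →  valid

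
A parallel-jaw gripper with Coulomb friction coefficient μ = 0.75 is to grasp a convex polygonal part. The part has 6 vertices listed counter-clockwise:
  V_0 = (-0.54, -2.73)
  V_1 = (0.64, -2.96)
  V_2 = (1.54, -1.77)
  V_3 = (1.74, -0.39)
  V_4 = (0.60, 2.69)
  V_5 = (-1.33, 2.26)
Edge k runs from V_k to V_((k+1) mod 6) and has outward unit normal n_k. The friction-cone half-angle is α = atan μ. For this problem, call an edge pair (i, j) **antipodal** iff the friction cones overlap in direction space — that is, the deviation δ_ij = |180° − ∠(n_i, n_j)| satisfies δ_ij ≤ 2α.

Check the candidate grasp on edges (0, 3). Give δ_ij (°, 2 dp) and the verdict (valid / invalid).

α = atan 0.75 = 36.87°;  2α = 73.74°
edge 0: e_0 = (+1.18, -0.23);  n_0 = (-0.1913, -0.9815)
edge 3: e_3 = (-1.14, +3.08);  n_3 = (+0.9378, +0.3471)
∠(n_0, n_3) = 121.34°
δ = |180° − 121.34°| = 58.66°
58.66° ≤ 2α = 73.74°  →  valid

δ = 58.66°, valid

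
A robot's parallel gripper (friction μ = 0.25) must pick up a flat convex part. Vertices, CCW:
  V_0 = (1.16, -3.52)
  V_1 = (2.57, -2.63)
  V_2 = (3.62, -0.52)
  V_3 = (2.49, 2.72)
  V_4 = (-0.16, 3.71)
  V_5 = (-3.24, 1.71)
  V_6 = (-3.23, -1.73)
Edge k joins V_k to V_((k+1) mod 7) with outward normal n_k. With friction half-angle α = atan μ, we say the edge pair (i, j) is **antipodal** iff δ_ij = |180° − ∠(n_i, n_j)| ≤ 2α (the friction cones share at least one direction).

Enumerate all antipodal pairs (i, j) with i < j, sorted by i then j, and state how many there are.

count = 4; pairs: (0,4), (1,5), (2,5), (3,6)

α = atan 0.25 = 14.04°;  2α = 28.07°
n_0 = (+0.5338, -0.8456)
n_1 = (+0.8953, -0.4455)
n_2 = (+0.9442, +0.3293)
n_3 = (+0.3500, +0.9368)
n_4 = (-0.5446, +0.8387)
n_5 = (-1.0000, -0.0029)
n_6 = (-0.3776, -0.9260)
  (0,1): δ = 148.72°  ·
  (0,2): δ = 103.03°  ·
  (0,3): δ = 52.75°  ·
  (0,4): δ = 0.74°  ✓
  (0,5): δ = 57.91°  ·
  (0,6): δ = 125.56°  ·
  (1,2): δ = 134.32°  ·
  (1,3): δ = 84.03°  ·
  (1,4): δ = 30.55°  ·
  (1,5): δ = 26.62°  ✓
  (1,6): δ = 94.27°  ·
  (2,3): δ = 129.71°  ·
  (2,4): δ = 76.23°  ·
  (2,5): δ = 19.06°  ✓
  (2,6): δ = 48.59°  ·
  (3,4): δ = 126.52°  ·
  (3,5): δ = 69.35°  ·
  (3,6): δ = 1.70°  ✓
  (4,5): δ = 122.83°  ·
  (4,6): δ = 55.18°  ·
  (5,6): δ = 112.35°  ·
antipodal pairs: 4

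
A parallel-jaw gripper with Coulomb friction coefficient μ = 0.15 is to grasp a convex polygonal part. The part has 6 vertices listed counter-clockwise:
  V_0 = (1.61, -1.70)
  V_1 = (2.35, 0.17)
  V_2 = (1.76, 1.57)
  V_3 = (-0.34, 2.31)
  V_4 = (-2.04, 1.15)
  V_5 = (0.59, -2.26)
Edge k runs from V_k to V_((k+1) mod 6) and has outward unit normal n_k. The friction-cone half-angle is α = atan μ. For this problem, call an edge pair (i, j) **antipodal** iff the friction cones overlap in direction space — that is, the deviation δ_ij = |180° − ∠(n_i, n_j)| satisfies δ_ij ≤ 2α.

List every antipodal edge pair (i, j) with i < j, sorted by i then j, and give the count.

count = 2; pairs: (1,4), (3,5)

α = atan 0.15 = 8.53°;  2α = 17.06°
n_0 = (+0.9298, -0.3680)
n_1 = (+0.9215, +0.3884)
n_2 = (+0.3324, +0.9432)
n_3 = (-0.5636, +0.8260)
n_4 = (-0.7918, -0.6107)
n_5 = (+0.4813, -0.8766)
  (0,1): δ = 135.56°  ·
  (0,2): δ = 87.82°  ·
  (0,3): δ = 34.10°  ·
  (0,4): δ = 59.23°  ·
  (0,5): δ = 140.36°  ·
  (1,2): δ = 132.26°  ·
  (1,3): δ = 78.54°  ·
  (1,4): δ = 14.79°  ✓
  (1,5): δ = 95.92°  ·
  (2,3): δ = 126.28°  ·
  (2,4): δ = 32.95°  ·
  (2,5): δ = 48.18°  ·
  (3,4): δ = 86.67°  ·
  (3,5): δ = 5.54°  ✓
  (4,5): δ = 98.87°  ·
antipodal pairs: 2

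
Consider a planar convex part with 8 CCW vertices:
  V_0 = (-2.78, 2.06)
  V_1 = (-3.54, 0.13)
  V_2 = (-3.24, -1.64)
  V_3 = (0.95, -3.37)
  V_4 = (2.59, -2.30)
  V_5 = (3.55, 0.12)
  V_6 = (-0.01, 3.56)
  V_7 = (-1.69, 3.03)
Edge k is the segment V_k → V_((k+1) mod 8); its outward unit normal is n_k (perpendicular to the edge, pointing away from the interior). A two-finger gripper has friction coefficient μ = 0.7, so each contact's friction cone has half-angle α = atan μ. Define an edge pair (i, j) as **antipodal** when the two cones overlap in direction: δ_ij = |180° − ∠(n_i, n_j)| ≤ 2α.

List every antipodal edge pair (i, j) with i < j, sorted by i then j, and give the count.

count = 13; pairs: (0,3), (0,4), (0,5), (1,3), (1,4), (1,5), (2,5), (2,6), (2,7), (3,6), (3,7), (4,6), (4,7)

α = atan 0.7 = 34.99°;  2α = 69.98°
n_0 = (-0.9305, +0.3664)
n_1 = (-0.9859, -0.1671)
n_2 = (-0.3816, -0.9243)
n_3 = (+0.5464, -0.8375)
n_4 = (+0.9295, -0.3687)
n_5 = (+0.6949, +0.7191)
n_6 = (-0.3009, +0.9537)
n_7 = (-0.6648, +0.7470)
  (0,1): δ = 148.89°  ·
  (0,2): δ = 90.94°  ·
  (0,3): δ = 35.38°  ✓
  (0,4): δ = 0.14°  ✓
  (0,5): δ = 67.48°  ✓
  (0,6): δ = 129.00°  ·
  (0,7): δ = 153.16°  ·
  (1,2): δ = 122.05°  ·
  (1,3): δ = 66.50°  ✓
  (1,4): δ = 31.26°  ✓
  (1,5): δ = 36.36°  ✓
  (1,6): δ = 97.89°  ·
  (1,7): δ = 122.05°  ·
  (2,3): δ = 124.44°  ·
  (2,4): δ = 89.20°  ·
  (2,5): δ = 21.58°  ✓
  (2,6): δ = 39.94°  ✓
  (2,7): δ = 64.10°  ✓
  (3,4): δ = 144.76°  ·
  (3,5): δ = 77.14°  ·
  (3,6): δ = 15.61°  ✓
  (3,7): δ = 8.54°  ✓
  (4,5): δ = 112.38°  ·
  (4,6): δ = 50.85°  ✓
  (4,7): δ = 26.70°  ✓
  (5,6): δ = 118.47°  ·
  (5,7): δ = 94.32°  ·
  (6,7): δ = 155.84°  ·
antipodal pairs: 13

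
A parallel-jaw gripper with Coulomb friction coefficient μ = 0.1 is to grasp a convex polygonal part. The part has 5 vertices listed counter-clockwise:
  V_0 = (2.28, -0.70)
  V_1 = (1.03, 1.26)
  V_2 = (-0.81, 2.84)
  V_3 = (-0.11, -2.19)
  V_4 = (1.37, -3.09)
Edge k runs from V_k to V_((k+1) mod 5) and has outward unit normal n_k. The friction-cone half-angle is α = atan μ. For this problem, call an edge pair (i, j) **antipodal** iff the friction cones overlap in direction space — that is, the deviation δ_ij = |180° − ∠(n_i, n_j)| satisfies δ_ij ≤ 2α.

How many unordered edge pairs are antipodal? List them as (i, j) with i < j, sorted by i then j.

count = 1; pairs: (1,3)

α = atan 0.1 = 5.71°;  2α = 11.42°
n_0 = (+0.8431, +0.5377)
n_1 = (+0.6515, +0.7587)
n_2 = (-0.9905, -0.1378)
n_3 = (-0.5196, -0.8544)
n_4 = (+0.9345, -0.3558)
  (0,1): δ = 163.18°  ·
  (0,2): δ = 24.61°  ·
  (0,3): δ = 26.17°  ·
  (0,4): δ = 126.63°  ·
  (1,2): δ = 41.42°  ·
  (1,3): δ = 9.35°  ✓
  (1,4): δ = 109.81°  ·
  (2,3): δ = 129.23°  ·
  (2,4): δ = 28.77°  ·
  (3,4): δ = 79.54°  ·
antipodal pairs: 1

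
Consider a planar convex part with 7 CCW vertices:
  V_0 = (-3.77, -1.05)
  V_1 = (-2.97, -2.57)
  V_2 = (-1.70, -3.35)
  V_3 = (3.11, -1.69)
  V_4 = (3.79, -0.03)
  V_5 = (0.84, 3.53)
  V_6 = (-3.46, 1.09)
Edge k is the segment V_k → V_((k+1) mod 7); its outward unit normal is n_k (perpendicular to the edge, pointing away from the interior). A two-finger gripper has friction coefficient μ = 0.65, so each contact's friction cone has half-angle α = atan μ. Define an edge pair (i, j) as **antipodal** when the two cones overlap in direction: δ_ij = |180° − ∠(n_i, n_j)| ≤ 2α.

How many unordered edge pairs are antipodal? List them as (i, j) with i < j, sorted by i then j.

count = 9; pairs: (0,3), (0,4), (1,4), (1,5), (2,5), (2,6), (3,5), (3,6), (4,6)

α = atan 0.65 = 33.02°;  2α = 66.05°
n_0 = (-0.8849, -0.4657)
n_1 = (-0.5233, -0.8521)
n_2 = (+0.3262, -0.9453)
n_3 = (+0.9254, -0.3791)
n_4 = (+0.7700, +0.6381)
n_5 = (-0.4935, +0.8697)
n_6 = (-0.9897, +0.1434)
  (0,1): δ = 149.32°  ·
  (0,2): δ = 98.72°  ·
  (0,3): δ = 50.03°  ✓
  (0,4): δ = 11.89°  ✓
  (0,5): δ = 91.81°  ·
  (0,6): δ = 144.00°  ·
  (1,2): δ = 129.40°  ·
  (1,3): δ = 80.72°  ·
  (1,4): δ = 18.80°  ✓
  (1,5): δ = 61.13°  ✓
  (1,6): δ = 113.31°  ·
  (2,3): δ = 131.32°  ·
  (2,4): δ = 69.39°  ·
  (2,5): δ = 10.53°  ✓
  (2,6): δ = 62.72°  ✓
  (3,4): δ = 118.08°  ·
  (3,5): δ = 38.15°  ✓
  (3,6): δ = 14.03°  ✓
  (4,5): δ = 100.07°  ·
  (4,6): δ = 47.89°  ✓
  (5,6): δ = 127.81°  ·
antipodal pairs: 9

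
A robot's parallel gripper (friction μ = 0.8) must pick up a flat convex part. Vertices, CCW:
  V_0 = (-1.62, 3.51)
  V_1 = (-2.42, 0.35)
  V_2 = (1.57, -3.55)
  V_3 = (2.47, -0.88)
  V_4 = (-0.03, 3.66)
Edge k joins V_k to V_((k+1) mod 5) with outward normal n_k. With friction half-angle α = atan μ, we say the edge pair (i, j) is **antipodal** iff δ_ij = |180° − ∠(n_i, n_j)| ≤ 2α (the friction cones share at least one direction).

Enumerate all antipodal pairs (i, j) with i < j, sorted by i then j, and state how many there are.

α = atan 0.8 = 38.66°;  2α = 77.32°
n_0 = (-0.9694, +0.2454)
n_1 = (-0.6990, -0.7151)
n_2 = (+0.9476, -0.3194)
n_3 = (+0.8760, +0.4824)
n_4 = (-0.0939, +0.9956)
  (0,1): δ = 120.14°  ·
  (0,2): δ = 4.42°  ✓
  (0,3): δ = 43.05°  ✓
  (0,4): δ = 109.60°  ·
  (1,2): δ = 64.28°  ✓
  (1,3): δ = 16.81°  ✓
  (1,4): δ = 49.74°  ✓
  (2,3): δ = 132.53°  ·
  (2,4): δ = 65.98°  ✓
  (3,4): δ = 113.45°  ·
antipodal pairs: 6

count = 6; pairs: (0,2), (0,3), (1,2), (1,3), (1,4), (2,4)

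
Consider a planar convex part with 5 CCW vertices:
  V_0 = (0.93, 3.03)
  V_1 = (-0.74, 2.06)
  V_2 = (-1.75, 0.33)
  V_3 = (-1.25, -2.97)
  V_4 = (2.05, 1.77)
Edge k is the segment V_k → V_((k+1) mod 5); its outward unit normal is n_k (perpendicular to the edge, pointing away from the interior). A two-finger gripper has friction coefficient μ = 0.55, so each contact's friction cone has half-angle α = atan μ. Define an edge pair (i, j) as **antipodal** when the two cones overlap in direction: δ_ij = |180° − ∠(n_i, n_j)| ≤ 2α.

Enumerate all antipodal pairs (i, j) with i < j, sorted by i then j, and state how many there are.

α = atan 0.55 = 28.81°;  2α = 57.62°
n_0 = (-0.5023, +0.8647)
n_1 = (-0.8636, +0.5042)
n_2 = (-0.9887, -0.1498)
n_3 = (+0.8207, -0.5714)
n_4 = (+0.7474, +0.6644)
  (0,1): δ = 150.43°  ·
  (0,2): δ = 111.53°  ·
  (0,3): δ = 25.00°  ✓
  (0,4): δ = 101.48°  ·
  (1,2): δ = 141.11°  ·
  (1,3): δ = 4.57°  ✓
  (1,4): δ = 71.91°  ·
  (2,3): δ = 43.46°  ✓
  (2,4): δ = 33.02°  ✓
  (3,4): δ = 103.52°  ·
antipodal pairs: 4

count = 4; pairs: (0,3), (1,3), (2,3), (2,4)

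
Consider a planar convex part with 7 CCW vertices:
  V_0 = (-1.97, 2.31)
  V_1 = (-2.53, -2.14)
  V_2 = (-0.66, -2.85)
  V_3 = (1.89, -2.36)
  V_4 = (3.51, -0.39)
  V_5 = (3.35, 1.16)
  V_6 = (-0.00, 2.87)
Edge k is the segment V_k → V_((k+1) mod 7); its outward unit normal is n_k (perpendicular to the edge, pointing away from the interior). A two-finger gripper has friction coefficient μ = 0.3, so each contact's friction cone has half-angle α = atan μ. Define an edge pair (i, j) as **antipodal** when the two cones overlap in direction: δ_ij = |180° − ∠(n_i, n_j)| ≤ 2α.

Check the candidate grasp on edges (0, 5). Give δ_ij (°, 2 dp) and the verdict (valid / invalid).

δ = 70.13°, invalid

α = atan 0.3 = 16.70°;  2α = 33.40°
edge 0: e_0 = (-0.56, -4.45);  n_0 = (-0.9922, +0.1249)
edge 5: e_5 = (-3.35, +1.71);  n_5 = (+0.4546, +0.8907)
∠(n_0, n_5) = 109.87°
δ = |180° − 109.87°| = 70.13°
70.13° > 2α = 33.40°  →  invalid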